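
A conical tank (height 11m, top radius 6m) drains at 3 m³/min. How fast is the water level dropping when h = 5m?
121/(300π) ≈ 0.1284 m/min

r/h = 6/11, so r = (6/11)h
V = (1/3)πr²h = (1/3)π((6/11)h)²h = (12/121)πh³
dV/dh = (36/121)πh²
dh/dt = (dV/dt)/(dV/dh) = -3/((36/121)π·5²) = -121/(300π) m/min
The level is dropping at 121/(300π) ≈ 0.1284 m/min.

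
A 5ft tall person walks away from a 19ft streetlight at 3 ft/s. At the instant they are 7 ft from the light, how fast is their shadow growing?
15/14 ft/s

By similar triangles: 19/(x+s) = 5/s
Solving: s = 5x/14
ds/dt = 5/14 · dx/dt = 5/14 · 3 = 15/14 ft/s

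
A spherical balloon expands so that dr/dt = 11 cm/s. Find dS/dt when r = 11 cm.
968π cm²/s

S = 4πr²
dS/dt = dS/dr · dr/dt = 8πr · 11
At r = 11: dS/dt = 968π cm²/s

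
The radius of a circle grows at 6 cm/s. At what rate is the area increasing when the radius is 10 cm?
120π cm²/s

A = πr²
dA/dt = 2πr · dr/dt = 2π(10)(6) = 120π cm²/s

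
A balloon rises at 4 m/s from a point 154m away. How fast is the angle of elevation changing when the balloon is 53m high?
0.023223 rad/s

tan(θ) = y/154
sec²(θ) · dθ/dt = (1/154) · dy/dt
dθ/dt = cos²(θ)/154 · 4 = 154/(154² + 53²) · 4
dθ/dt = 0.023223 rad/s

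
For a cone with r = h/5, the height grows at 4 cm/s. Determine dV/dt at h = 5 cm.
4π cm³/s

V = (1/3)π(h/5)²h = πh³/75
dV/dt = πh²/25 · 4
At h = 5: dV/dt = 4π cm³/s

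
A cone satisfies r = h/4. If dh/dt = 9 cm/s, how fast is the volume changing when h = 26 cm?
1521π/4 cm³/s

V = (1/3)π(h/4)²h = πh³/48
dV/dt = πh²/16 · 9
At h = 26: dV/dt = 1521π/4 cm³/s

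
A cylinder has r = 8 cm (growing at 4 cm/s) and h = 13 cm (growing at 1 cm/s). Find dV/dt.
896π cm³/s

V = πr²h
dV/dt = 2πrh·dr/dt + πr²·dh/dt
= 2π(8)(13)(4) + π(8)²(1)
= 896π cm³/s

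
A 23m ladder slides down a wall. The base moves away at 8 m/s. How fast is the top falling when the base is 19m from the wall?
38√42/21 ≈ 11.73 m/s

x² + y² = 23²
2x·dx/dt + 2y·dy/dt = 0
dy/dt = -x/y · dx/dt = -19/(2√42) · 8 = -38√42/21 m/s
The top is descending at 38√42/21 ≈ 11.73 m/s.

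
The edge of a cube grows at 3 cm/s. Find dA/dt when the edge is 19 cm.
684 cm²/s

A = 6s²
dA/dt = 12s · ds/dt = 12·19·3 = 684 cm²/s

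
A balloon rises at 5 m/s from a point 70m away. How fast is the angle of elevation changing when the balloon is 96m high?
0.024795 rad/s

tan(θ) = y/70
sec²(θ) · dθ/dt = (1/70) · dy/dt
dθ/dt = cos²(θ)/70 · 5 = 70/(70² + 96²) · 5
dθ/dt = 0.024795 rad/s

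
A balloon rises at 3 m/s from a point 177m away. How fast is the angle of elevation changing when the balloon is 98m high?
0.012972 rad/s

tan(θ) = y/177
sec²(θ) · dθ/dt = (1/177) · dy/dt
dθ/dt = cos²(θ)/177 · 3 = 177/(177² + 98²) · 3
dθ/dt = 0.012972 rad/s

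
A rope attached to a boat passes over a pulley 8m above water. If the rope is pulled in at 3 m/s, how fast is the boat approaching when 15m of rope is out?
45√161/161 ≈ 3.546 m/s

rope² = x² + 8²
x = √(15² - 8²) = √161
dx/dt = (rope/x) · d(rope)/dt = (15/√161) · (-3) = -45√161/161 m/s
The boat approaches at 45√161/161 ≈ 3.546 m/s.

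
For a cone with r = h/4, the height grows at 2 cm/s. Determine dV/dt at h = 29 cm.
841π/8 cm³/s

V = (1/3)π(h/4)²h = πh³/48
dV/dt = πh²/16 · 2
At h = 29: dV/dt = 841π/8 cm³/s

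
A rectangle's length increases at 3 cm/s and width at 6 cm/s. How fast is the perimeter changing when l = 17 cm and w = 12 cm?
18 cm/s

P = 2(l + w)
dP/dt = 2(dl/dt + dw/dt) = 2(3 + 6) = 18 cm/s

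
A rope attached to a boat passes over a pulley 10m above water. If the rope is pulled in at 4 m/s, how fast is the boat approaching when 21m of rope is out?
84√341/341 ≈ 4.549 m/s

rope² = x² + 10²
x = √(21² - 10²) = √341
dx/dt = (rope/x) · d(rope)/dt = (21/√341) · (-4) = -84√341/341 m/s
The boat approaches at 84√341/341 ≈ 4.549 m/s.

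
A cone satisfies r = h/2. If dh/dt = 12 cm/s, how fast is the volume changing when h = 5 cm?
75π cm³/s

V = (1/3)π(h/2)²h = πh³/12
dV/dt = πh²/4 · 12
At h = 5: dV/dt = 75π cm³/s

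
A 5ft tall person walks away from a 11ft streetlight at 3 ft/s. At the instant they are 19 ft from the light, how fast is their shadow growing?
5/2 ft/s

By similar triangles: 11/(x+s) = 5/s
Solving: s = 5x/6
ds/dt = 5/6 · dx/dt = 5/6 · 3 = 5/2 ft/s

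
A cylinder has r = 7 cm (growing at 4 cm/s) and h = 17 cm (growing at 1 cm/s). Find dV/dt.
1001π cm³/s

V = πr²h
dV/dt = 2πrh·dr/dt + πr²·dh/dt
= 2π(7)(17)(4) + π(7)²(1)
= 1001π cm³/s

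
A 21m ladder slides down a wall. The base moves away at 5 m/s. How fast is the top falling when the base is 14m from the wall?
2√5 ≈ 4.472 m/s

x² + y² = 21²
2x·dx/dt + 2y·dy/dt = 0
dy/dt = -x/y · dx/dt = -14/(7√5) · 5 = -2√5 m/s
The top is descending at 2√5 ≈ 4.472 m/s.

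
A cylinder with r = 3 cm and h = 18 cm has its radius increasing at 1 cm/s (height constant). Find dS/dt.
48π cm²/s

S = 2πrh + 2πr² (lateral + bases)
dS/dt = (2πh + 4πr)·dr/dt = (2π·18 + 4π·3)·1
= 48π cm²/s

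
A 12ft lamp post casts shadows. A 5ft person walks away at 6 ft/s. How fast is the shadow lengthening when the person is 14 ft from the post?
30/7 ft/s

By similar triangles: 12/(x+s) = 5/s
Solving: s = 5x/7
ds/dt = 5/7 · dx/dt = 5/7 · 6 = 30/7 ft/s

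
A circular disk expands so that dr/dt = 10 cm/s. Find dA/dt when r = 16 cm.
320π cm²/s

A = πr²
dA/dt = 2πr · dr/dt = 2π(16)(10) = 320π cm²/s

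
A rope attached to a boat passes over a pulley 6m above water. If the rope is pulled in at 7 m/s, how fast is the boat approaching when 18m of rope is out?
21√2/4 ≈ 7.425 m/s

rope² = x² + 6²
x = √(18² - 6²) = 12√2
dx/dt = (rope/x) · d(rope)/dt = (18/(12√2)) · (-7) = -21√2/4 m/s
The boat approaches at 21√2/4 ≈ 7.425 m/s.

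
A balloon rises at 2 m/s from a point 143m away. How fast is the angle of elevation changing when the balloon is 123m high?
0.008039 rad/s

tan(θ) = y/143
sec²(θ) · dθ/dt = (1/143) · dy/dt
dθ/dt = cos²(θ)/143 · 2 = 143/(143² + 123²) · 2
dθ/dt = 0.008039 rad/s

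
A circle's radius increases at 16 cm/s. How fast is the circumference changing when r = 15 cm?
32π cm/s

C = 2πr
dC/dt = 2π · dr/dt = 2π · 16 = 32π cm/s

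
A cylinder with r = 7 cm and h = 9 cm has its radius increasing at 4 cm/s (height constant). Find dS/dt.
184π cm²/s

S = 2πrh + 2πr² (lateral + bases)
dS/dt = (2πh + 4πr)·dr/dt = (2π·9 + 4π·7)·4
= 184π cm²/s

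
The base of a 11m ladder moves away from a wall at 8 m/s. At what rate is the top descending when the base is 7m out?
14√2/3 ≈ 6.6 m/s

x² + y² = 11²
2x·dx/dt + 2y·dy/dt = 0
dy/dt = -x/y · dx/dt = -7/(6√2) · 8 = -14√2/3 m/s
The top is descending at 14√2/3 ≈ 6.6 m/s.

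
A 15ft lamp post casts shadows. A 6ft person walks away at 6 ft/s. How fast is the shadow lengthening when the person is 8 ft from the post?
4 ft/s

By similar triangles: 15/(x+s) = 6/s
Solving: s = 6x/9
ds/dt = 6/9 · dx/dt = 2/3 · 6 = 4 ft/s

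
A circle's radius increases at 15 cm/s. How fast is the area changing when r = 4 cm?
120π cm²/s

A = πr²
dA/dt = 2πr · dr/dt = 2π(4)(15) = 120π cm²/s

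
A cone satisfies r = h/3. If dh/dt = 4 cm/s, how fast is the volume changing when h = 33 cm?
484π cm³/s

V = (1/3)π(h/3)²h = πh³/27
dV/dt = πh²/9 · 4
At h = 33: dV/dt = 484π cm³/s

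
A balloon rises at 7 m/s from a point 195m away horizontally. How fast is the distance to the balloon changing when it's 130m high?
14√13/13 ≈ 3.883 m/s

z² = 195² + y²
z = √(195² + 130²) = 65√13
dz/dt = y/z · dy/dt = 130/(65√13) · 7 = 14√13/13 ≈ 3.883 m/s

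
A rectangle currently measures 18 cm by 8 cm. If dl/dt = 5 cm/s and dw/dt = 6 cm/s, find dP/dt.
22 cm/s

P = 2(l + w)
dP/dt = 2(dl/dt + dw/dt) = 2(5 + 6) = 22 cm/s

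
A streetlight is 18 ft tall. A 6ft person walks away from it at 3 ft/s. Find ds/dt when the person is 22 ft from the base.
3/2 ft/s

By similar triangles: 18/(x+s) = 6/s
Solving: s = 6x/12
ds/dt = 6/12 · dx/dt = 1/2 · 3 = 3/2 ft/s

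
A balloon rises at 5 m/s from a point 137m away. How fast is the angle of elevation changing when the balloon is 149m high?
0.01672 rad/s

tan(θ) = y/137
sec²(θ) · dθ/dt = (1/137) · dy/dt
dθ/dt = cos²(θ)/137 · 5 = 137/(137² + 149²) · 5
dθ/dt = 0.01672 rad/s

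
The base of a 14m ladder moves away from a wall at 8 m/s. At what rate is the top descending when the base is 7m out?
8√3/3 ≈ 4.619 m/s

x² + y² = 14²
2x·dx/dt + 2y·dy/dt = 0
dy/dt = -x/y · dx/dt = -7/(7√3) · 8 = -8√3/3 m/s
The top is descending at 8√3/3 ≈ 4.619 m/s.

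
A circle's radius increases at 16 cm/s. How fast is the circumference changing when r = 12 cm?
32π cm/s

C = 2πr
dC/dt = 2π · dr/dt = 2π · 16 = 32π cm/s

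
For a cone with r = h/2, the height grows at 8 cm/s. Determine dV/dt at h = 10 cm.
200π cm³/s

V = (1/3)π(h/2)²h = πh³/12
dV/dt = πh²/4 · 8
At h = 10: dV/dt = 200π cm³/s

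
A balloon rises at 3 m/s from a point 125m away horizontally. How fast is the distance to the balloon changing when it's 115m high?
69√1154/1154 ≈ 2.031 m/s

z² = 125² + y²
z = √(125² + 115²) = 5√1154
dz/dt = y/z · dy/dt = 115/(5√1154) · 3 = 69√1154/1154 ≈ 2.031 m/s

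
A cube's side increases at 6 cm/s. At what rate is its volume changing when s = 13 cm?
3042 cm³/s

V = s³
dV/dt = 3s² · ds/dt = 3·13²·6 = 3042 cm³/s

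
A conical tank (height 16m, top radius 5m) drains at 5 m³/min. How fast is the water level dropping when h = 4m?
16/(5π) ≈ 1.019 m/min

r/h = 5/16, so r = (5/16)h
V = (1/3)πr²h = (1/3)π((5/16)h)²h = (25/768)πh³
dV/dh = (25/256)πh²
dh/dt = (dV/dt)/(dV/dh) = -5/((25/256)π·4²) = -16/(5π) m/min
The level is dropping at 16/(5π) ≈ 1.019 m/min.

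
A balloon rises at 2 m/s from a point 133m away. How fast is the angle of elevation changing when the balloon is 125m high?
0.007985 rad/s

tan(θ) = y/133
sec²(θ) · dθ/dt = (1/133) · dy/dt
dθ/dt = cos²(θ)/133 · 2 = 133/(133² + 125²) · 2
dθ/dt = 0.007985 rad/s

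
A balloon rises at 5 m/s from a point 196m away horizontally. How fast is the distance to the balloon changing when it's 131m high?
655√55577/55577 ≈ 2.778 m/s

z² = 196² + y²
z = √(196² + 131²) = √55577
dz/dt = y/z · dy/dt = 131/√55577 · 5 = 655√55577/55577 ≈ 2.778 m/s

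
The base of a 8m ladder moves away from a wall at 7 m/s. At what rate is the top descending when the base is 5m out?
35√39/39 ≈ 5.604 m/s

x² + y² = 8²
2x·dx/dt + 2y·dy/dt = 0
dy/dt = -x/y · dx/dt = -5/√39 · 7 = -35√39/39 m/s
The top is descending at 35√39/39 ≈ 5.604 m/s.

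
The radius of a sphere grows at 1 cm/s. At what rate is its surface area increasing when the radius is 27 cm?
216π cm²/s

S = 4πr²
dS/dt = dS/dr · dr/dt = 8πr · 1
At r = 27: dS/dt = 216π cm²/s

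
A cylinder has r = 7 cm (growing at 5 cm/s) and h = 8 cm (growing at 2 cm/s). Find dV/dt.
658π cm³/s

V = πr²h
dV/dt = 2πrh·dr/dt + πr²·dh/dt
= 2π(7)(8)(5) + π(7)²(2)
= 658π cm³/s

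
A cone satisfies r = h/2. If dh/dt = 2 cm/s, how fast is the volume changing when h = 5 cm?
25π/2 cm³/s

V = (1/3)π(h/2)²h = πh³/12
dV/dt = πh²/4 · 2
At h = 5: dV/dt = 25π/2 cm³/s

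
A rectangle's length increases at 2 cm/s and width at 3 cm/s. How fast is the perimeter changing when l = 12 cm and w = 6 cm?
10 cm/s

P = 2(l + w)
dP/dt = 2(dl/dt + dw/dt) = 2(2 + 3) = 10 cm/s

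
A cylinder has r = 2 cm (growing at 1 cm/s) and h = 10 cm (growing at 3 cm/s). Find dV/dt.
52π cm³/s

V = πr²h
dV/dt = 2πrh·dr/dt + πr²·dh/dt
= 2π(2)(10)(1) + π(2)²(3)
= 52π cm³/s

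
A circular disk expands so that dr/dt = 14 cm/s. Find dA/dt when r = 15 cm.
420π cm²/s

A = πr²
dA/dt = 2πr · dr/dt = 2π(15)(14) = 420π cm²/s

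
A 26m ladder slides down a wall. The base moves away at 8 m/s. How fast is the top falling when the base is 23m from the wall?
184√3/21 ≈ 15.18 m/s

x² + y² = 26²
2x·dx/dt + 2y·dy/dt = 0
dy/dt = -x/y · dx/dt = -23/(7√3) · 8 = -184√3/21 m/s
The top is descending at 184√3/21 ≈ 15.18 m/s.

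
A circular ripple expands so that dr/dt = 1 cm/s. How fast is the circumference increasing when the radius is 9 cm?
2π cm/s

C = 2πr
dC/dt = 2π · dr/dt = 2π · 1 = 2π cm/s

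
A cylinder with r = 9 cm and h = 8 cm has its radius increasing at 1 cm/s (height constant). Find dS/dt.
52π cm²/s

S = 2πrh + 2πr² (lateral + bases)
dS/dt = (2πh + 4πr)·dr/dt = (2π·8 + 4π·9)·1
= 52π cm²/s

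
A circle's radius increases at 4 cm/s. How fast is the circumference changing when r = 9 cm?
8π cm/s

C = 2πr
dC/dt = 2π · dr/dt = 2π · 4 = 8π cm/s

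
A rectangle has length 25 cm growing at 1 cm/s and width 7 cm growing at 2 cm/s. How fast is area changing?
57 cm²/s

A = lw
dA/dt = w·dl/dt + l·dw/dt = 7·1 + 25·2 = 57 cm²/s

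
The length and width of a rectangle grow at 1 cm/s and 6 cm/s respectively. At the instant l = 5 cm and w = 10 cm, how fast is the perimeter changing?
14 cm/s

P = 2(l + w)
dP/dt = 2(dl/dt + dw/dt) = 2(1 + 6) = 14 cm/s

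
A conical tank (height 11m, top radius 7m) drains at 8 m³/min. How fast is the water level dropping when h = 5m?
968/(1225π) ≈ 0.2515 m/min

r/h = 7/11, so r = (7/11)h
V = (1/3)πr²h = (1/3)π((7/11)h)²h = (49/363)πh³
dV/dh = (49/121)πh²
dh/dt = (dV/dt)/(dV/dh) = -8/((49/121)π·5²) = -968/(1225π) m/min
The level is dropping at 968/(1225π) ≈ 0.2515 m/min.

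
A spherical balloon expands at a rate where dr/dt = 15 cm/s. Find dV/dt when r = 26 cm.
40560π cm³/s

V = (4/3)πr³
dV/dt = dV/dr · dr/dt = 4πr² · 15
At r = 26: dV/dt = 40560π cm³/s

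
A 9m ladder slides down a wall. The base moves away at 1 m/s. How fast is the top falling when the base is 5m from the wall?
5√14/28 ≈ 0.6682 m/s

x² + y² = 9²
2x·dx/dt + 2y·dy/dt = 0
dy/dt = -x/y · dx/dt = -5/(2√14) · 1 = -5√14/28 m/s
The top is descending at 5√14/28 ≈ 0.6682 m/s.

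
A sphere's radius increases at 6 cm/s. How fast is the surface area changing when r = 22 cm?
1056π cm²/s

S = 4πr²
dS/dt = dS/dr · dr/dt = 8πr · 6
At r = 22: dS/dt = 1056π cm²/s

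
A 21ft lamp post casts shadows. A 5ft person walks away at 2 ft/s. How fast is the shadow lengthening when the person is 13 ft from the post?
5/8 ft/s

By similar triangles: 21/(x+s) = 5/s
Solving: s = 5x/16
ds/dt = 5/16 · dx/dt = 5/16 · 2 = 5/8 ft/s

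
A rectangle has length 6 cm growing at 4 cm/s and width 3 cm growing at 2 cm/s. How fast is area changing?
24 cm²/s

A = lw
dA/dt = w·dl/dt + l·dw/dt = 3·4 + 6·2 = 24 cm²/s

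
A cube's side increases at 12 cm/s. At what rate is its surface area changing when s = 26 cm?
3744 cm²/s

A = 6s²
dA/dt = 12s · ds/dt = 12·26·12 = 3744 cm²/s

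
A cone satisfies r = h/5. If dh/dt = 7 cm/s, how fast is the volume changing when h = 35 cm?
343π cm³/s

V = (1/3)π(h/5)²h = πh³/75
dV/dt = πh²/25 · 7
At h = 35: dV/dt = 343π cm³/s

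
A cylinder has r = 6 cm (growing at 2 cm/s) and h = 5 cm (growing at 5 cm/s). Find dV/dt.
300π cm³/s

V = πr²h
dV/dt = 2πrh·dr/dt + πr²·dh/dt
= 2π(6)(5)(2) + π(6)²(5)
= 300π cm³/s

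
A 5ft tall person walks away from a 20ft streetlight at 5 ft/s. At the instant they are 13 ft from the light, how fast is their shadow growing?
5/3 ft/s

By similar triangles: 20/(x+s) = 5/s
Solving: s = 5x/15
ds/dt = 5/15 · dx/dt = 1/3 · 5 = 5/3 ft/s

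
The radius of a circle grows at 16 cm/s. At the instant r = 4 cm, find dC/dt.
32π cm/s

C = 2πr
dC/dt = 2π · dr/dt = 2π · 16 = 32π cm/s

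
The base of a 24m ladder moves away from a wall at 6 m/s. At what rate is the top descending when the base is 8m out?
3√2/2 ≈ 2.121 m/s

x² + y² = 24²
2x·dx/dt + 2y·dy/dt = 0
dy/dt = -x/y · dx/dt = -8/(16√2) · 6 = -3√2/2 m/s
The top is descending at 3√2/2 ≈ 2.121 m/s.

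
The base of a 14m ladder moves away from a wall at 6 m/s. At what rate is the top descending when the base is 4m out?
4√5/5 ≈ 1.789 m/s

x² + y² = 14²
2x·dx/dt + 2y·dy/dt = 0
dy/dt = -x/y · dx/dt = -4/(6√5) · 6 = -4√5/5 m/s
The top is descending at 4√5/5 ≈ 1.789 m/s.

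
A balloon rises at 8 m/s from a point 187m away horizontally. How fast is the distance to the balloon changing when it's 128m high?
1024√51353/51353 ≈ 4.519 m/s

z² = 187² + y²
z = √(187² + 128²) = √51353
dz/dt = y/z · dy/dt = 128/√51353 · 8 = 1024√51353/51353 ≈ 4.519 m/s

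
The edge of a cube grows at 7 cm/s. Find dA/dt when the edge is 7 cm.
588 cm²/s

A = 6s²
dA/dt = 12s · ds/dt = 12·7·7 = 588 cm²/s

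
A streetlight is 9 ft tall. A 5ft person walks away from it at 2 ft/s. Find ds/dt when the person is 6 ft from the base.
5/2 ft/s

By similar triangles: 9/(x+s) = 5/s
Solving: s = 5x/4
ds/dt = 5/4 · dx/dt = 5/4 · 2 = 5/2 ft/s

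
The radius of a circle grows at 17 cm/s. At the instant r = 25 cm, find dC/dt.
34π cm/s

C = 2πr
dC/dt = 2π · dr/dt = 2π · 17 = 34π cm/s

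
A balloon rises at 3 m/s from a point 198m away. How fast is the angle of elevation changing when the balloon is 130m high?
0.010587 rad/s

tan(θ) = y/198
sec²(θ) · dθ/dt = (1/198) · dy/dt
dθ/dt = cos²(θ)/198 · 3 = 198/(198² + 130²) · 3
dθ/dt = 0.010587 rad/s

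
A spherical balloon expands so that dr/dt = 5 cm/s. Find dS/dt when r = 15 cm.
600π cm²/s

S = 4πr²
dS/dt = dS/dr · dr/dt = 8πr · 5
At r = 15: dS/dt = 600π cm²/s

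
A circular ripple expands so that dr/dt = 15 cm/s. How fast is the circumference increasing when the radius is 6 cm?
30π cm/s

C = 2πr
dC/dt = 2π · dr/dt = 2π · 15 = 30π cm/s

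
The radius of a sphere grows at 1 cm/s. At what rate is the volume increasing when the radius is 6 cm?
144π cm³/s

V = (4/3)πr³
dV/dt = dV/dr · dr/dt = 4πr² · 1
At r = 6: dV/dt = 144π cm³/s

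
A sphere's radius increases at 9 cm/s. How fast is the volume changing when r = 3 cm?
324π cm³/s

V = (4/3)πr³
dV/dt = dV/dr · dr/dt = 4πr² · 9
At r = 3: dV/dt = 324π cm³/s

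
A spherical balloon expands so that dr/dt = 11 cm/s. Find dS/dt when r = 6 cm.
528π cm²/s

S = 4πr²
dS/dt = dS/dr · dr/dt = 8πr · 11
At r = 6: dS/dt = 528π cm²/s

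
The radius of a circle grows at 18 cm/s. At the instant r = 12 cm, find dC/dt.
36π cm/s

C = 2πr
dC/dt = 2π · dr/dt = 2π · 18 = 36π cm/s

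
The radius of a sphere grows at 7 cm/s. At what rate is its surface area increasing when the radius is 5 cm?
280π cm²/s

S = 4πr²
dS/dt = dS/dr · dr/dt = 8πr · 7
At r = 5: dS/dt = 280π cm²/s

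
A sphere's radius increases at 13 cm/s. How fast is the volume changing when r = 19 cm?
18772π cm³/s

V = (4/3)πr³
dV/dt = dV/dr · dr/dt = 4πr² · 13
At r = 19: dV/dt = 18772π cm³/s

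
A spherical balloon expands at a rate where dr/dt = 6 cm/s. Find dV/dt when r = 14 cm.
4704π cm³/s

V = (4/3)πr³
dV/dt = dV/dr · dr/dt = 4πr² · 6
At r = 14: dV/dt = 4704π cm³/s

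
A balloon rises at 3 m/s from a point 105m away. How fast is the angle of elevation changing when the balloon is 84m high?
0.017422 rad/s

tan(θ) = y/105
sec²(θ) · dθ/dt = (1/105) · dy/dt
dθ/dt = cos²(θ)/105 · 3 = 105/(105² + 84²) · 3
dθ/dt = 0.017422 rad/s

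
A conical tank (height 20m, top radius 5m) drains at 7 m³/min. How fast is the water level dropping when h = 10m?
28/(25π) ≈ 0.3565 m/min

r/h = 5/20, so r = (1/4)h
V = (1/3)πr²h = (1/3)π((1/4)h)²h = (1/48)πh³
dV/dh = (1/16)πh²
dh/dt = (dV/dt)/(dV/dh) = -7/((1/16)π·10²) = -28/(25π) m/min
The level is dropping at 28/(25π) ≈ 0.3565 m/min.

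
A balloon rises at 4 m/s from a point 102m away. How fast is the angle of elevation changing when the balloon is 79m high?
0.024512 rad/s

tan(θ) = y/102
sec²(θ) · dθ/dt = (1/102) · dy/dt
dθ/dt = cos²(θ)/102 · 4 = 102/(102² + 79²) · 4
dθ/dt = 0.024512 rad/s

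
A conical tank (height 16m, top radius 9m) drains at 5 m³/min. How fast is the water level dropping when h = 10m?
64/(405π) ≈ 0.0503 m/min

r/h = 9/16, so r = (9/16)h
V = (1/3)πr²h = (1/3)π((9/16)h)²h = (27/256)πh³
dV/dh = (81/256)πh²
dh/dt = (dV/dt)/(dV/dh) = -5/((81/256)π·10²) = -64/(405π) m/min
The level is dropping at 64/(405π) ≈ 0.0503 m/min.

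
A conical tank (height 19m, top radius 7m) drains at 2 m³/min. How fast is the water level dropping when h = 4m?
361/(392π) ≈ 0.2931 m/min

r/h = 7/19, so r = (7/19)h
V = (1/3)πr²h = (1/3)π((7/19)h)²h = (49/1083)πh³
dV/dh = (49/361)πh²
dh/dt = (dV/dt)/(dV/dh) = -2/((49/361)π·4²) = -361/(392π) m/min
The level is dropping at 361/(392π) ≈ 0.2931 m/min.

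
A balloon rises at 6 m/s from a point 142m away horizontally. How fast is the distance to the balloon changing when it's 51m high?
306√22765/22765 ≈ 2.028 m/s

z² = 142² + y²
z = √(142² + 51²) = √22765
dz/dt = y/z · dy/dt = 51/√22765 · 6 = 306√22765/22765 ≈ 2.028 m/s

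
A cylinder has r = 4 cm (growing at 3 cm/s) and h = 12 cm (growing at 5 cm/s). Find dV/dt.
368π cm³/s

V = πr²h
dV/dt = 2πrh·dr/dt + πr²·dh/dt
= 2π(4)(12)(3) + π(4)²(5)
= 368π cm³/s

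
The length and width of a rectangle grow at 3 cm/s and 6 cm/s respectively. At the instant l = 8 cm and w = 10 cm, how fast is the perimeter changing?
18 cm/s

P = 2(l + w)
dP/dt = 2(dl/dt + dw/dt) = 2(3 + 6) = 18 cm/s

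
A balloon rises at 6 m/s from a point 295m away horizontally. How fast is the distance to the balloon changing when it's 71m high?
213√92066/46033 ≈ 1.404 m/s

z² = 295² + y²
z = √(295² + 71²) = √92066
dz/dt = y/z · dy/dt = 71/√92066 · 6 = 213√92066/46033 ≈ 1.404 m/s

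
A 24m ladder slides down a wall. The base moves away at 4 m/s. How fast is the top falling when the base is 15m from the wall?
20√39/39 ≈ 3.203 m/s

x² + y² = 24²
2x·dx/dt + 2y·dy/dt = 0
dy/dt = -x/y · dx/dt = -15/(3√39) · 4 = -20√39/39 m/s
The top is descending at 20√39/39 ≈ 3.203 m/s.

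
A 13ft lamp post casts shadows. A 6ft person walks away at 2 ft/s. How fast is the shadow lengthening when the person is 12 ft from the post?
12/7 ft/s

By similar triangles: 13/(x+s) = 6/s
Solving: s = 6x/7
ds/dt = 6/7 · dx/dt = 6/7 · 2 = 12/7 ft/s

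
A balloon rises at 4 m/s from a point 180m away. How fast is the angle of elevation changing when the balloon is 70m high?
0.019303 rad/s

tan(θ) = y/180
sec²(θ) · dθ/dt = (1/180) · dy/dt
dθ/dt = cos²(θ)/180 · 4 = 180/(180² + 70²) · 4
dθ/dt = 0.019303 rad/s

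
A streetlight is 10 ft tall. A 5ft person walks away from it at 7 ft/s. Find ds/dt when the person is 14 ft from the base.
7 ft/s

By similar triangles: 10/(x+s) = 5/s
Solving: s = 5x/5
ds/dt = 5/5 · dx/dt = 1 · 7 = 7 ft/s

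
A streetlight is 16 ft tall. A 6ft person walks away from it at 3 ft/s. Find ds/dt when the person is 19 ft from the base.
9/5 ft/s

By similar triangles: 16/(x+s) = 6/s
Solving: s = 6x/10
ds/dt = 6/10 · dx/dt = 3/5 · 3 = 9/5 ft/s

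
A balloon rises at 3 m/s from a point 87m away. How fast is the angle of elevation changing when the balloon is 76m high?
0.019558 rad/s

tan(θ) = y/87
sec²(θ) · dθ/dt = (1/87) · dy/dt
dθ/dt = cos²(θ)/87 · 3 = 87/(87² + 76²) · 3
dθ/dt = 0.019558 rad/s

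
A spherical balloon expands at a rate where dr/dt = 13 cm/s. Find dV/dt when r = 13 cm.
8788π cm³/s

V = (4/3)πr³
dV/dt = dV/dr · dr/dt = 4πr² · 13
At r = 13: dV/dt = 8788π cm³/s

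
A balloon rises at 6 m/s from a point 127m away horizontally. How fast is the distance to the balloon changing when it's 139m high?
417√1418/3545 ≈ 4.43 m/s

z² = 127² + y²
z = √(127² + 139²) = 5√1418
dz/dt = y/z · dy/dt = 139/(5√1418) · 6 = 417√1418/3545 ≈ 4.43 m/s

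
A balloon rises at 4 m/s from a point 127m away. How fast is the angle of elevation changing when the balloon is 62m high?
0.025434 rad/s

tan(θ) = y/127
sec²(θ) · dθ/dt = (1/127) · dy/dt
dθ/dt = cos²(θ)/127 · 4 = 127/(127² + 62²) · 4
dθ/dt = 0.025434 rad/s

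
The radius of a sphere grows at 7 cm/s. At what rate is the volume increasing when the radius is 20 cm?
11200π cm³/s

V = (4/3)πr³
dV/dt = dV/dr · dr/dt = 4πr² · 7
At r = 20: dV/dt = 11200π cm³/s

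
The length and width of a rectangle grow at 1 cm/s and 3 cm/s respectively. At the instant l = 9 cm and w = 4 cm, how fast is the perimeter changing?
8 cm/s

P = 2(l + w)
dP/dt = 2(dl/dt + dw/dt) = 2(1 + 3) = 8 cm/s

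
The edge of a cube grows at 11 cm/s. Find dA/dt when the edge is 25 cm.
3300 cm²/s

A = 6s²
dA/dt = 12s · ds/dt = 12·25·11 = 3300 cm²/s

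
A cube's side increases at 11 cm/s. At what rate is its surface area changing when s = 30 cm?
3960 cm²/s

A = 6s²
dA/dt = 12s · ds/dt = 12·30·11 = 3960 cm²/s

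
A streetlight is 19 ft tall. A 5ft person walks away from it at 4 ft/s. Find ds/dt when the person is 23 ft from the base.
10/7 ft/s

By similar triangles: 19/(x+s) = 5/s
Solving: s = 5x/14
ds/dt = 5/14 · dx/dt = 5/14 · 4 = 10/7 ft/s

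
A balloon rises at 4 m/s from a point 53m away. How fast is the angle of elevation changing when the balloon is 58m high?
0.034343 rad/s

tan(θ) = y/53
sec²(θ) · dθ/dt = (1/53) · dy/dt
dθ/dt = cos²(θ)/53 · 4 = 53/(53² + 58²) · 4
dθ/dt = 0.034343 rad/s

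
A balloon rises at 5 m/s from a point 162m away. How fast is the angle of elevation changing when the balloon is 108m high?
0.021368 rad/s

tan(θ) = y/162
sec²(θ) · dθ/dt = (1/162) · dy/dt
dθ/dt = cos²(θ)/162 · 5 = 162/(162² + 108²) · 5
dθ/dt = 0.021368 rad/s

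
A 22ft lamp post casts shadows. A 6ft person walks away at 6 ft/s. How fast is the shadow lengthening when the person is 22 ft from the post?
9/4 ft/s

By similar triangles: 22/(x+s) = 6/s
Solving: s = 6x/16
ds/dt = 6/16 · dx/dt = 3/8 · 6 = 9/4 ft/s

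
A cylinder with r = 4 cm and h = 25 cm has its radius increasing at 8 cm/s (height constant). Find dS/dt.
528π cm²/s

S = 2πrh + 2πr² (lateral + bases)
dS/dt = (2πh + 4πr)·dr/dt = (2π·25 + 4π·4)·8
= 528π cm²/s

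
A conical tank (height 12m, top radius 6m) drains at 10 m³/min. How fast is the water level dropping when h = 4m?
5/(2π) ≈ 0.7958 m/min

r/h = 6/12, so r = (1/2)h
V = (1/3)πr²h = (1/3)π((1/2)h)²h = (1/12)πh³
dV/dh = (1/4)πh²
dh/dt = (dV/dt)/(dV/dh) = -10/((1/4)π·4²) = -5/(2π) m/min
The level is dropping at 5/(2π) ≈ 0.7958 m/min.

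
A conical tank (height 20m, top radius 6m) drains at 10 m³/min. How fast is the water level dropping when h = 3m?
1000/(81π) ≈ 3.93 m/min

r/h = 6/20, so r = (3/10)h
V = (1/3)πr²h = (1/3)π((3/10)h)²h = (3/100)πh³
dV/dh = (9/100)πh²
dh/dt = (dV/dt)/(dV/dh) = -10/((9/100)π·3²) = -1000/(81π) m/min
The level is dropping at 1000/(81π) ≈ 3.93 m/min.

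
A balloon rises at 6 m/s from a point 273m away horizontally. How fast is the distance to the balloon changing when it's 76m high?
456√80305/80305 ≈ 1.609 m/s

z² = 273² + y²
z = √(273² + 76²) = √80305
dz/dt = y/z · dy/dt = 76/√80305 · 6 = 456√80305/80305 ≈ 1.609 m/s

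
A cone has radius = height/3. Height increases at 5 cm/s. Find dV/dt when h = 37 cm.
6845π/9 cm³/s

V = (1/3)π(h/3)²h = πh³/27
dV/dt = πh²/9 · 5
At h = 37: dV/dt = 6845π/9 cm³/s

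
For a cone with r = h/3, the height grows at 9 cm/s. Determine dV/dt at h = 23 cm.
529π cm³/s

V = (1/3)π(h/3)²h = πh³/27
dV/dt = πh²/9 · 9
At h = 23: dV/dt = 529π cm³/s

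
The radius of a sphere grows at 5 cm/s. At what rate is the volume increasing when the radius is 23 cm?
10580π cm³/s

V = (4/3)πr³
dV/dt = dV/dr · dr/dt = 4πr² · 5
At r = 23: dV/dt = 10580π cm³/s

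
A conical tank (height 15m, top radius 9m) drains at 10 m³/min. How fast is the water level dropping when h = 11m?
250/(1089π) ≈ 0.07307 m/min

r/h = 9/15, so r = (3/5)h
V = (1/3)πr²h = (1/3)π((3/5)h)²h = (3/25)πh³
dV/dh = (9/25)πh²
dh/dt = (dV/dt)/(dV/dh) = -10/((9/25)π·11²) = -250/(1089π) m/min
The level is dropping at 250/(1089π) ≈ 0.07307 m/min.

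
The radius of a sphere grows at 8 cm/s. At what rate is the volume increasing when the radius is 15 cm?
7200π cm³/s

V = (4/3)πr³
dV/dt = dV/dr · dr/dt = 4πr² · 8
At r = 15: dV/dt = 7200π cm³/s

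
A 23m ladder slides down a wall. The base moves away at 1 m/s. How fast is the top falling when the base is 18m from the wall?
18√205/205 ≈ 1.257 m/s

x² + y² = 23²
2x·dx/dt + 2y·dy/dt = 0
dy/dt = -x/y · dx/dt = -18/√205 · 1 = -18√205/205 m/s
The top is descending at 18√205/205 ≈ 1.257 m/s.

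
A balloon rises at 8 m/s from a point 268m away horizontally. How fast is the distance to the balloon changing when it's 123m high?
984√86953/86953 ≈ 3.337 m/s

z² = 268² + y²
z = √(268² + 123²) = √86953
dz/dt = y/z · dy/dt = 123/√86953 · 8 = 984√86953/86953 ≈ 3.337 m/s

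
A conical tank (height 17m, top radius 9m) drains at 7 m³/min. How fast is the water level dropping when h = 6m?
2023/(2916π) ≈ 0.2208 m/min

r/h = 9/17, so r = (9/17)h
V = (1/3)πr²h = (1/3)π((9/17)h)²h = (27/289)πh³
dV/dh = (81/289)πh²
dh/dt = (dV/dt)/(dV/dh) = -7/((81/289)π·6²) = -2023/(2916π) m/min
The level is dropping at 2023/(2916π) ≈ 0.2208 m/min.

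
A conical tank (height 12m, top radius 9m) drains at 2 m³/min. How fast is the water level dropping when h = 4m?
2/(9π) ≈ 0.07074 m/min

r/h = 9/12, so r = (3/4)h
V = (1/3)πr²h = (1/3)π((3/4)h)²h = (3/16)πh³
dV/dh = (9/16)πh²
dh/dt = (dV/dt)/(dV/dh) = -2/((9/16)π·4²) = -2/(9π) m/min
The level is dropping at 2/(9π) ≈ 0.07074 m/min.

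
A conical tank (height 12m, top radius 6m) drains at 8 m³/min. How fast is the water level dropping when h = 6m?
8/(9π) ≈ 0.2829 m/min

r/h = 6/12, so r = (1/2)h
V = (1/3)πr²h = (1/3)π((1/2)h)²h = (1/12)πh³
dV/dh = (1/4)πh²
dh/dt = (dV/dt)/(dV/dh) = -8/((1/4)π·6²) = -8/(9π) m/min
The level is dropping at 8/(9π) ≈ 0.2829 m/min.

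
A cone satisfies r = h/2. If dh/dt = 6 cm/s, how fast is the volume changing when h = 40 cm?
2400π cm³/s

V = (1/3)π(h/2)²h = πh³/12
dV/dt = πh²/4 · 6
At h = 40: dV/dt = 2400π cm³/s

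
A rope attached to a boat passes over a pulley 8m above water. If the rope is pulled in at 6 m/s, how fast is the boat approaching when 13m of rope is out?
26√105/35 ≈ 7.612 m/s

rope² = x² + 8²
x = √(13² - 8²) = √105
dx/dt = (rope/x) · d(rope)/dt = (13/√105) · (-6) = -26√105/35 m/s
The boat approaches at 26√105/35 ≈ 7.612 m/s.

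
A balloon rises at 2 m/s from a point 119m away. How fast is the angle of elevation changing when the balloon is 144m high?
0.00682 rad/s

tan(θ) = y/119
sec²(θ) · dθ/dt = (1/119) · dy/dt
dθ/dt = cos²(θ)/119 · 2 = 119/(119² + 144²) · 2
dθ/dt = 0.00682 rad/s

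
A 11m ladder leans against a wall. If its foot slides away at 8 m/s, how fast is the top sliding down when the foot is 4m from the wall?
32√105/105 ≈ 3.123 m/s

x² + y² = 11²
2x·dx/dt + 2y·dy/dt = 0
dy/dt = -x/y · dx/dt = -4/√105 · 8 = -32√105/105 m/s
The top is descending at 32√105/105 ≈ 3.123 m/s.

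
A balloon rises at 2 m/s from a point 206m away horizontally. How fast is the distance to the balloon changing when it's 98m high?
49√13010/6505 ≈ 0.8592 m/s

z² = 206² + y²
z = √(206² + 98²) = 2√13010
dz/dt = y/z · dy/dt = 98/(2√13010) · 2 = 49√13010/6505 ≈ 0.8592 m/s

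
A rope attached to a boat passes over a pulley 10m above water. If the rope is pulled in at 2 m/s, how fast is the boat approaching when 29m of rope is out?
58√741/741 ≈ 2.131 m/s

rope² = x² + 10²
x = √(29² - 10²) = √741
dx/dt = (rope/x) · d(rope)/dt = (29/√741) · (-2) = -58√741/741 m/s
The boat approaches at 58√741/741 ≈ 2.131 m/s.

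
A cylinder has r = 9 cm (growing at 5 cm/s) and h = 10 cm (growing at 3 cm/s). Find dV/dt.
1143π cm³/s

V = πr²h
dV/dt = 2πrh·dr/dt + πr²·dh/dt
= 2π(9)(10)(5) + π(9)²(3)
= 1143π cm³/s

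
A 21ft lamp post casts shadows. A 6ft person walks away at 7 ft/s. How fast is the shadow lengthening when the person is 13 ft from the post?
14/5 ft/s

By similar triangles: 21/(x+s) = 6/s
Solving: s = 6x/15
ds/dt = 6/15 · dx/dt = 2/5 · 7 = 14/5 ft/s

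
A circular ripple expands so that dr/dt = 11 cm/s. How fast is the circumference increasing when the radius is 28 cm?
22π cm/s

C = 2πr
dC/dt = 2π · dr/dt = 2π · 11 = 22π cm/s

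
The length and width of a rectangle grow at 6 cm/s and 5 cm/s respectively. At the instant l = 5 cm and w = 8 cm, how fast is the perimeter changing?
22 cm/s

P = 2(l + w)
dP/dt = 2(dl/dt + dw/dt) = 2(6 + 5) = 22 cm/s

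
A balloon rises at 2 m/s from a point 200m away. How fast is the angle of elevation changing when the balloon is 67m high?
0.008991 rad/s

tan(θ) = y/200
sec²(θ) · dθ/dt = (1/200) · dy/dt
dθ/dt = cos²(θ)/200 · 2 = 200/(200² + 67²) · 2
dθ/dt = 0.008991 rad/s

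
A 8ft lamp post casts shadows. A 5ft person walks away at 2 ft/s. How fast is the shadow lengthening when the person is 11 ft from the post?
10/3 ft/s

By similar triangles: 8/(x+s) = 5/s
Solving: s = 5x/3
ds/dt = 5/3 · dx/dt = 5/3 · 2 = 10/3 ft/s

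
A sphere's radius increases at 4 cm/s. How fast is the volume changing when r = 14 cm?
3136π cm³/s

V = (4/3)πr³
dV/dt = dV/dr · dr/dt = 4πr² · 4
At r = 14: dV/dt = 3136π cm³/s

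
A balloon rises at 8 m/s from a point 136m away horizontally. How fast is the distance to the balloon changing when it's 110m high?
440√7649/7649 ≈ 5.031 m/s

z² = 136² + y²
z = √(136² + 110²) = 2√7649
dz/dt = y/z · dy/dt = 110/(2√7649) · 8 = 440√7649/7649 ≈ 5.031 m/s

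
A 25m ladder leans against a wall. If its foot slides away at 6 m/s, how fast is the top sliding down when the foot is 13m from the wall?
13√114/38 ≈ 3.653 m/s

x² + y² = 25²
2x·dx/dt + 2y·dy/dt = 0
dy/dt = -x/y · dx/dt = -13/(2√114) · 6 = -13√114/38 m/s
The top is descending at 13√114/38 ≈ 3.653 m/s.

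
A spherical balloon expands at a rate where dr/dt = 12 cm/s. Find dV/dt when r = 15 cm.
10800π cm³/s

V = (4/3)πr³
dV/dt = dV/dr · dr/dt = 4πr² · 12
At r = 15: dV/dt = 10800π cm³/s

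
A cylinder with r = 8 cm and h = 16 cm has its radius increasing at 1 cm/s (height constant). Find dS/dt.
64π cm²/s

S = 2πrh + 2πr² (lateral + bases)
dS/dt = (2πh + 4πr)·dr/dt = (2π·16 + 4π·8)·1
= 64π cm²/s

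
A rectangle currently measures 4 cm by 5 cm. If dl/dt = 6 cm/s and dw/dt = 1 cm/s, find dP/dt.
14 cm/s

P = 2(l + w)
dP/dt = 2(dl/dt + dw/dt) = 2(6 + 1) = 14 cm/s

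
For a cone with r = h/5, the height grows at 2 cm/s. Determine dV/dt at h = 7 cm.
98π/25 cm³/s

V = (1/3)π(h/5)²h = πh³/75
dV/dt = πh²/25 · 2
At h = 7: dV/dt = 98π/25 cm³/s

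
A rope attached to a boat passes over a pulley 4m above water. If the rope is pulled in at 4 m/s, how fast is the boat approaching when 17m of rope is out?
68√273/273 ≈ 4.116 m/s

rope² = x² + 4²
x = √(17² - 4²) = √273
dx/dt = (rope/x) · d(rope)/dt = (17/√273) · (-4) = -68√273/273 m/s
The boat approaches at 68√273/273 ≈ 4.116 m/s.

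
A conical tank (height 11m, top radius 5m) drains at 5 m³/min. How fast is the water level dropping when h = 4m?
121/(80π) ≈ 0.4814 m/min

r/h = 5/11, so r = (5/11)h
V = (1/3)πr²h = (1/3)π((5/11)h)²h = (25/363)πh³
dV/dh = (25/121)πh²
dh/dt = (dV/dt)/(dV/dh) = -5/((25/121)π·4²) = -121/(80π) m/min
The level is dropping at 121/(80π) ≈ 0.4814 m/min.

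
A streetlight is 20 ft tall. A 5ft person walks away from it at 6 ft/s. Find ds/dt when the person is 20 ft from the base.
2 ft/s

By similar triangles: 20/(x+s) = 5/s
Solving: s = 5x/15
ds/dt = 5/15 · dx/dt = 1/3 · 6 = 2 ft/s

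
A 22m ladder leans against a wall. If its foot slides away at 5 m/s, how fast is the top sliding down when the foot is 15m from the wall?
75√259/259 ≈ 4.66 m/s

x² + y² = 22²
2x·dx/dt + 2y·dy/dt = 0
dy/dt = -x/y · dx/dt = -15/√259 · 5 = -75√259/259 m/s
The top is descending at 75√259/259 ≈ 4.66 m/s.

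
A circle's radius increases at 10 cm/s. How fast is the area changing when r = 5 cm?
100π cm²/s

A = πr²
dA/dt = 2πr · dr/dt = 2π(5)(10) = 100π cm²/s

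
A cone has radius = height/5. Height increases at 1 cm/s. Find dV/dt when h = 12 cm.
144π/25 cm³/s

V = (1/3)π(h/5)²h = πh³/75
dV/dt = πh²/25 · 1
At h = 12: dV/dt = 144π/25 cm³/s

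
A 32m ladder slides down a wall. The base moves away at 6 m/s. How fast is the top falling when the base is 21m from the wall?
126√583/583 ≈ 5.218 m/s

x² + y² = 32²
2x·dx/dt + 2y·dy/dt = 0
dy/dt = -x/y · dx/dt = -21/√583 · 6 = -126√583/583 m/s
The top is descending at 126√583/583 ≈ 5.218 m/s.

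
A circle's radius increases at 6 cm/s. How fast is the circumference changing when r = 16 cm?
12π cm/s

C = 2πr
dC/dt = 2π · dr/dt = 2π · 6 = 12π cm/s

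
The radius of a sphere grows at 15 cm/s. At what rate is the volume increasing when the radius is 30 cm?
54000π cm³/s

V = (4/3)πr³
dV/dt = dV/dr · dr/dt = 4πr² · 15
At r = 30: dV/dt = 54000π cm³/s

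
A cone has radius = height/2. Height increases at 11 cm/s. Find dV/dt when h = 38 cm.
3971π cm³/s

V = (1/3)π(h/2)²h = πh³/12
dV/dt = πh²/4 · 11
At h = 38: dV/dt = 3971π cm³/s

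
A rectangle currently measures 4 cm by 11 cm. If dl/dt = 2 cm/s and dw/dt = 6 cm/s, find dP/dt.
16 cm/s

P = 2(l + w)
dP/dt = 2(dl/dt + dw/dt) = 2(2 + 6) = 16 cm/s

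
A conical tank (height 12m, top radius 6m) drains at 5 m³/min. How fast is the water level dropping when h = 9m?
20/(81π) ≈ 0.0786 m/min

r/h = 6/12, so r = (1/2)h
V = (1/3)πr²h = (1/3)π((1/2)h)²h = (1/12)πh³
dV/dh = (1/4)πh²
dh/dt = (dV/dt)/(dV/dh) = -5/((1/4)π·9²) = -20/(81π) m/min
The level is dropping at 20/(81π) ≈ 0.0786 m/min.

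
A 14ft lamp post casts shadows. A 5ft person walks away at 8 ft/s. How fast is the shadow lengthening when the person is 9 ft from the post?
40/9 ft/s

By similar triangles: 14/(x+s) = 5/s
Solving: s = 5x/9
ds/dt = 5/9 · dx/dt = 5/9 · 8 = 40/9 ft/s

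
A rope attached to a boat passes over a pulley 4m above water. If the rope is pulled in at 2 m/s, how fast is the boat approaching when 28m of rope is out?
7√3/6 ≈ 2.021 m/s

rope² = x² + 4²
x = √(28² - 4²) = 16√3
dx/dt = (rope/x) · d(rope)/dt = (28/(16√3)) · (-2) = -7√3/6 m/s
The boat approaches at 7√3/6 ≈ 2.021 m/s.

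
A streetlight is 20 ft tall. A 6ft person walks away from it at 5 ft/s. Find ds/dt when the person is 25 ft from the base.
15/7 ft/s

By similar triangles: 20/(x+s) = 6/s
Solving: s = 6x/14
ds/dt = 6/14 · dx/dt = 3/7 · 5 = 15/7 ft/s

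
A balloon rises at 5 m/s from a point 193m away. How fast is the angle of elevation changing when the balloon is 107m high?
0.019816 rad/s

tan(θ) = y/193
sec²(θ) · dθ/dt = (1/193) · dy/dt
dθ/dt = cos²(θ)/193 · 5 = 193/(193² + 107²) · 5
dθ/dt = 0.019816 rad/s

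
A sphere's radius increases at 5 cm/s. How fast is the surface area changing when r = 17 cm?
680π cm²/s

S = 4πr²
dS/dt = dS/dr · dr/dt = 8πr · 5
At r = 17: dS/dt = 680π cm²/s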